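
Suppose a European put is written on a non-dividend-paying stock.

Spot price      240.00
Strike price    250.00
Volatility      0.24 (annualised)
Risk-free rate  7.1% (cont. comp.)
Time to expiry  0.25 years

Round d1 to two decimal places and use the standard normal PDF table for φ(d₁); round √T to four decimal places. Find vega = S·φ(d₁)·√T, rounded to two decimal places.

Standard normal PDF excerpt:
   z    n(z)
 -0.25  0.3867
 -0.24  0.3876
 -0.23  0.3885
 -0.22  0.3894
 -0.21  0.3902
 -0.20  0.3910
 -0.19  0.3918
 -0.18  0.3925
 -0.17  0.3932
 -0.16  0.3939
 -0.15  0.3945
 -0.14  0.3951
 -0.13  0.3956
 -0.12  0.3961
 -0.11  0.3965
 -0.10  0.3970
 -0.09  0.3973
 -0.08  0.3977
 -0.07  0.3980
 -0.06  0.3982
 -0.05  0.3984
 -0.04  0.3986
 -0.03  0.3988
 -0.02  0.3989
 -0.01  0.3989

47.47

σ√T = 0.24·√0.25 = 0.1200
d₁ = [ln(240/250) + (0.071 + 0.24²/2)·0.25] / 0.1200 = [-0.0408 + 0.0249] / 0.1200 = -0.1323 which rounds to -0.13
√T = √0.25 = 0.5000
φ(d₁) = φ(-0.13) = 0.3956
vega = S·φ(d₁)·√T = 240·0.3956·0.5000 = 47.4720
(Call and put vega coincide under Black-Scholes.)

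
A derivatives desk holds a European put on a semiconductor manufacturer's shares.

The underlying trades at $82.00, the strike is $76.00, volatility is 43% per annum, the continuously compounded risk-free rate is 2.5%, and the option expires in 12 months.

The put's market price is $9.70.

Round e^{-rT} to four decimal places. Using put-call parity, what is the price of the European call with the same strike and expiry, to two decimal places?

e^(−rT) = e^(−0.025·1) = 0.9753
Put-call parity: C − P = S − K·e^(−rT) = 82 − 76·0.9753 = 82 − 74.1228 = 7.8772
C = P + (C − P) = 9.70 + (7.8772) = 17.5772

$17.58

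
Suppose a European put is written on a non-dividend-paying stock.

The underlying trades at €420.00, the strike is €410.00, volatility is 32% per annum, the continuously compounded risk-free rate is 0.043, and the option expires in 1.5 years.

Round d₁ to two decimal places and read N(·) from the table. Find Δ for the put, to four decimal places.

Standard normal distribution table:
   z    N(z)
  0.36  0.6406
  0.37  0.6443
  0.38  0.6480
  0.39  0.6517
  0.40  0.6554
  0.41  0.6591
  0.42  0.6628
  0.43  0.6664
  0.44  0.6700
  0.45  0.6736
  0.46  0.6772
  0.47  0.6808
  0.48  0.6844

σ√T = 0.32·√1.5 = 0.3919
d₁ = [ln(420/410) + (0.043 + 0.32²/2)·1.5] / 0.3919 = [0.0241 + 0.1413] / 0.3919 = 0.4220 → 0.42
N(d₁) = N(0.42) = 0.6628
Δ_put = N(d₁) − 1 = 0.6628 − 1 = -0.3372

-0.3372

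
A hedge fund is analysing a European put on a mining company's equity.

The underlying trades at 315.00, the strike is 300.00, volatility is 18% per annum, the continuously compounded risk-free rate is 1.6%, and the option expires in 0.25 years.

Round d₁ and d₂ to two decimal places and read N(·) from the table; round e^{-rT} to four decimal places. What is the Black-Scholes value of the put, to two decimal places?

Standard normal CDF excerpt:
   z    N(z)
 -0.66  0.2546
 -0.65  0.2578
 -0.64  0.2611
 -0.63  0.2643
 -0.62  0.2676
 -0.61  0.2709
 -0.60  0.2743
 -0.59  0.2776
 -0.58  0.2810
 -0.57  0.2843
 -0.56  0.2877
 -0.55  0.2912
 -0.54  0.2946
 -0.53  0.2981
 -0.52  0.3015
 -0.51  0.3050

4.77

T = 0.25;  σ√T = 0.0900
d₁ = [ln(315/300) + (0.016 + 0.18²/2)·0.25] / 0.0900 = [0.0488 + 0.0080] / 0.0900 = 0.6316 ≈ 0.63
d₂ = d₁ − σ√T = 0.6316 − 0.0900 = 0.5416 ≈ 0.54
exp(−rT) = exp(−0.016·0.25) = 0.9960
P = 300·0.9960·N(-0.54) − 315·N(-0.63) = 300·0.9960·0.2946 − 315·0.2643 = 88.0265 − 83.2545 = 4.7720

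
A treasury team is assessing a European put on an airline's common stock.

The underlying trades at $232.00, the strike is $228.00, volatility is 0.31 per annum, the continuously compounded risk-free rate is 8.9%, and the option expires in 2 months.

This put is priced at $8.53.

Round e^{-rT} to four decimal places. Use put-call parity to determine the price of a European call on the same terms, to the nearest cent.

$15.88

exp(−rT) = exp(−0.089·0.1667) = 0.9853
Put-call parity: C − P = S − K·e^(−rT) = 232 − 228·0.9853 = 232 − 224.6484 = 7.3516
C = P + (C − P) = 8.53 + (7.3516) = 15.8816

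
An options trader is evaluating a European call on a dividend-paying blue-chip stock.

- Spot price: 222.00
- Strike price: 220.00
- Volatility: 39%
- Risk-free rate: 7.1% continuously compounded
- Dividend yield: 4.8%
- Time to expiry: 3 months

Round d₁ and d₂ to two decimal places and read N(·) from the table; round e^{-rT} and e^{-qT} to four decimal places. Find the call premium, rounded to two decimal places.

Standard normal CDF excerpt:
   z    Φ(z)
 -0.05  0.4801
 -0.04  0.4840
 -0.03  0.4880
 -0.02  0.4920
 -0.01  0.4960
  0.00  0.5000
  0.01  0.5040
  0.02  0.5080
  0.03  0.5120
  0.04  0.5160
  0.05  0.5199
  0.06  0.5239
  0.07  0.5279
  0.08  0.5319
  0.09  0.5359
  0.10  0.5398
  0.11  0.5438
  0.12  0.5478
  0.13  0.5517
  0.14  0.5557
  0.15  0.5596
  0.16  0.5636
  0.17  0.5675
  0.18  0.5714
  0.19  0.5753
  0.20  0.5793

σ√T = 0.39·√0.25 = 0.1950
d₁ = [ln(222/220) + (0.071 − 0.048 + 0.39²/2)·0.25] / 0.1950 = [0.0090 + 0.0248] / 0.1950 = 0.1734 ⇒ 0.17
d₂ = d₁ − σ√T = 0.1734 − 0.1950 = -0.0216 ⇒ -0.02
e^(−qT) = e^(−0.048·0.25) = 0.9881;  e^(−rT) = e^(−0.071·0.25) = 0.9824
C = 222·0.9881·N(0.17) − 220·0.9824·N(-0.02) = 222·0.9881·0.5675 − 220·0.9824·0.4920 = 124.4858 − 106.3350 = 18.1508

18.15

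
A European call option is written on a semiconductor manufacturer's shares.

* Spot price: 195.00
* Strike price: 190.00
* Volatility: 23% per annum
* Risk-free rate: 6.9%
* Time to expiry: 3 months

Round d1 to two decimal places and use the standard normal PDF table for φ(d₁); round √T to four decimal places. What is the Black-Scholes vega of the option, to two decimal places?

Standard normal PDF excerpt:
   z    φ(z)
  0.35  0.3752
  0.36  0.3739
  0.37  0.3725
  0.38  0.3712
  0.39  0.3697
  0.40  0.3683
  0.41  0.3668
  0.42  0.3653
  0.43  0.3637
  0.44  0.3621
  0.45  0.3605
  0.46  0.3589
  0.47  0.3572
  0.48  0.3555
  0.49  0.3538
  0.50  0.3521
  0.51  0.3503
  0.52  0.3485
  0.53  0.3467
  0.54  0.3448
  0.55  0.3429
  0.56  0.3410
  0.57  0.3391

35.46

T = 0.25;  σ√T = 0.1150
d₁ = [ln(195/190) + (0.069 + 0.23²/2)·0.25] / 0.1150 = [0.0260 + 0.0239] / 0.1150 = 0.4334 which rounds to 0.43
√T = √0.25 = 0.5000
φ(d₁) = φ(0.43) = 0.3637
vega = S·φ(d₁)·√T = 195·0.3637·0.5000 = 35.4608
(Vega is the same for a European call and put with the same parameters.)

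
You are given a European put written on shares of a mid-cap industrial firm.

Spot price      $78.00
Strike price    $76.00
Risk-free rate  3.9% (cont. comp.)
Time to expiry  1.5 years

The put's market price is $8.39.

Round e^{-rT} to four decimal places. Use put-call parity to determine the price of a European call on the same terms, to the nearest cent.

exp(−rT) = exp(−0.039·1.5) = 0.9432
Put-call parity: C − P = S − K·e^(−rT) = 78 − 76·0.9432 = 78 − 71.6832 = 6.3168
C = P + (C − P) = 8.39 + (6.3168) = 14.7068

$14.71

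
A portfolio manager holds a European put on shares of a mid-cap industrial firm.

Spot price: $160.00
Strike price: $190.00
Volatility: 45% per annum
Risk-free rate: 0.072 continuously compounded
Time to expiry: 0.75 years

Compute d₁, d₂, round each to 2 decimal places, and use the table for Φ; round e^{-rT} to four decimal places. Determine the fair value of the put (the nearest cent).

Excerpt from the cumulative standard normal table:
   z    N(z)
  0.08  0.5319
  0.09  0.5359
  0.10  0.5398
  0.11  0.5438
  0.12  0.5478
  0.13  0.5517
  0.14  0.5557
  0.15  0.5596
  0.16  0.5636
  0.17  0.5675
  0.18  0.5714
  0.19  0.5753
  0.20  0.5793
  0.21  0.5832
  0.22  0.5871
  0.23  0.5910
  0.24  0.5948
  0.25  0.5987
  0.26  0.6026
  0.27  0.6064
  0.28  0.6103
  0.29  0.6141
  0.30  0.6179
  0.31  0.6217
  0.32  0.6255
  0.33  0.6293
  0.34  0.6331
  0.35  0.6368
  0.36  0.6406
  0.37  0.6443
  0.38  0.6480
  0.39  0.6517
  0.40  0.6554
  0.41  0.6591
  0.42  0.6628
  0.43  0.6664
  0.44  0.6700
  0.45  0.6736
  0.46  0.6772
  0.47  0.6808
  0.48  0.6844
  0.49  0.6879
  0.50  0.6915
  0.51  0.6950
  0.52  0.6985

σ√T = 0.45·√0.75 = 0.3897
d₁ = [ln(160/190) + (0.072 + 0.45²/2)·0.75] / 0.3897 = [-0.1719 + 0.1299] / 0.3897 = -0.1075 ⇒ -0.11
d₂ = d₁ − σ√T = -0.1075 − 0.3897 = -0.4973 ⇒ -0.50
exp(−rT) = exp(−0.072·0.75) = 0.9474
N(−d₂) = N(0.50) = 0.6915;  N(−d₁) = N(0.11) = 0.5438
P = 190·0.9474·0.6915 − 160·0.5438 = 124.4741 − 87.0080 = 37.4661

$37.47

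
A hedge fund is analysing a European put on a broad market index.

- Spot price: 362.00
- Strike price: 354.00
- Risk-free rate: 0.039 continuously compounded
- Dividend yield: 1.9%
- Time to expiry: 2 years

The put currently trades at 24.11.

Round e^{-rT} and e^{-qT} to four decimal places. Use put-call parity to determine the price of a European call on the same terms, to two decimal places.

45.16

exp(−qT) = exp(−0.019·2) = 0.9627;  exp(−rT) = exp(−0.039·2) = 0.9250
Put-call parity: C − P = S·e^(−qT) − K·e^(−rT) = 362·0.9627 − 354·0.9250 = 348.4974 − 327.4500 = 21.0474
C = P + (C − P) = 24.11 + (21.0474) = 45.1574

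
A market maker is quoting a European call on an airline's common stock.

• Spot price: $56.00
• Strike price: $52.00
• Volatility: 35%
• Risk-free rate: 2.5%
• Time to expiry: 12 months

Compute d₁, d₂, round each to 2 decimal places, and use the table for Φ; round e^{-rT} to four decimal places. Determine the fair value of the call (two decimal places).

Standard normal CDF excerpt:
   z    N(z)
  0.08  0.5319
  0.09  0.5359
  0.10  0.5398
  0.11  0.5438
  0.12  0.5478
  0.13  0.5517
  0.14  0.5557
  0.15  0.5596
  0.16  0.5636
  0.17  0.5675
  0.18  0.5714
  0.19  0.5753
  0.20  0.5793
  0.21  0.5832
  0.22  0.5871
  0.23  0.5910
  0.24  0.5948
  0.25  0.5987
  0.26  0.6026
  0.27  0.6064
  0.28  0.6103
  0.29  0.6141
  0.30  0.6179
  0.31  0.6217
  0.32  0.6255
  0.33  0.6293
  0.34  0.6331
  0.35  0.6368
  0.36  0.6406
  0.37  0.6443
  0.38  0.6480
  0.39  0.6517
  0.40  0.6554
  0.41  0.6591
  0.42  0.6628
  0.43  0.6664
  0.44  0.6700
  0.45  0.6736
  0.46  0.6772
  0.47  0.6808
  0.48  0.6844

$10.34

σ√T = 0.35·√1 = 0.3500
d₁ = [ln(56/52) + (0.025 + 0.35²/2)·1] / 0.3500 = [0.0741 + 0.0862] / 0.3500 = 0.4582 which rounds to 0.46
d₂ = d₁ − σ√T = 0.4582 − 0.3500 = 0.1082 which rounds to 0.11
exp(−rT) = exp(−0.025·1) = 0.9753
C = 56·N(0.46) − 52·0.9753·N(0.11) = 56·0.6772 − 52·0.9753·0.5438 = 37.9232 − 27.5791 = 10.3441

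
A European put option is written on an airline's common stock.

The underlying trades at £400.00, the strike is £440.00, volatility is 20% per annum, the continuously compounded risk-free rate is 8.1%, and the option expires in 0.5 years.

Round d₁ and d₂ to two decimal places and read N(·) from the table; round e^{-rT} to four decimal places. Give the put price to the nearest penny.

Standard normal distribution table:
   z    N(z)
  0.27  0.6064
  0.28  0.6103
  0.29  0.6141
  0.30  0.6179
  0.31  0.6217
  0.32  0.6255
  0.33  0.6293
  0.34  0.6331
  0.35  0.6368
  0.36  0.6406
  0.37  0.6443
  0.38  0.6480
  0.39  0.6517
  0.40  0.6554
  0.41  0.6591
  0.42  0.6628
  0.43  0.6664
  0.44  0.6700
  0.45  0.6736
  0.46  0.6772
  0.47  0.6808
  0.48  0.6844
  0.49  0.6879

σ√T = 0.2·√0.5 = 0.1414
d₁ = [ln(400/440) + (0.081 + 0.2²/2)·0.5] / 0.1414 = [-0.0953 + 0.0505] / 0.1414 = -0.3169 ⇒ -0.32
d₂ = d₁ − σ√T = -0.3169 − 0.1414 = -0.4583 ⇒ -0.46
exp(−rT) = exp(−0.081·0.5) = 0.9603
N(−d₂) = N(0.46) = 0.6772;  N(−d₁) = N(0.32) = 0.6255
P = 440·0.9603·0.6772 − 400·0.6255 = 286.1387 − 250.2000 = 35.9387

£35.94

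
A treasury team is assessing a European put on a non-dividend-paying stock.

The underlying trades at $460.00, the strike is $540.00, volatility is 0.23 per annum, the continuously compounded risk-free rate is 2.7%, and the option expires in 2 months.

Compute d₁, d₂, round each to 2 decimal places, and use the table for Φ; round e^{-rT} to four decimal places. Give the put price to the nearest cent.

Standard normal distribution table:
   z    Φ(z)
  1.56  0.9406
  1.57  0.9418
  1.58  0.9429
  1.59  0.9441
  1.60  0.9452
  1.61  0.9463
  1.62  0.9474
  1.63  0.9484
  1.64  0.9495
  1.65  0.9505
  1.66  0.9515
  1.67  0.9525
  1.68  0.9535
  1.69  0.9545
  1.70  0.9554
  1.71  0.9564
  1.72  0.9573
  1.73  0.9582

$78.83

T = 0.1667;  σ√T = 0.0939
d₁ = [ln(460/540) + (0.027 + ½·0.23²)·0.1667] / (σ√T) = (-0.1603 + 0.0089) / 0.0939 = -1.6128 ≈ -1.61
d₂ = -1.6128 − 0.0939 = -1.7067 ≈ -1.71
exp(−rT) = exp(−0.027·0.1667) = 0.9955
P = 540·0.9955·N(1.71) − 460·N(1.61) = 540·0.9955·0.9564 − 460·0.9463 = 514.1319 − 435.2980 = 78.8339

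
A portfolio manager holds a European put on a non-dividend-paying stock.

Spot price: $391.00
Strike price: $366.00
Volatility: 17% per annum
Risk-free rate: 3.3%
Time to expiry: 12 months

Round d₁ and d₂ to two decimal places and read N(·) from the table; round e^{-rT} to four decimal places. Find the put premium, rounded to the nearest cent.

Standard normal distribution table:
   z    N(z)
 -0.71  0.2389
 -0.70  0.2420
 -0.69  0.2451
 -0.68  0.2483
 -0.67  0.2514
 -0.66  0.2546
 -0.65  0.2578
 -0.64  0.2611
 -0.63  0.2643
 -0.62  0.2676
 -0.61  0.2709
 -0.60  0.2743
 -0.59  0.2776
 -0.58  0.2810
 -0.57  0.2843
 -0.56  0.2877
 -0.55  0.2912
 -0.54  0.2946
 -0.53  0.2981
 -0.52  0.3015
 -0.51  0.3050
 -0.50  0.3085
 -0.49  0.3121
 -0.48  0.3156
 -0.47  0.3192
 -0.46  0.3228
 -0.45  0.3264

T = 1;  σ√T = 0.1700
d₁ = [ln(391/366) + (0.033 + 0.17²/2)·1] / 0.1700 = [0.0661 + 0.0475] / 0.1700 = 0.6678 → 0.67
d₂ = d₁ − σ√T = 0.6678 − 0.1700 = 0.4978 → 0.50
e^(−rT) = e^(−0.033·1) = 0.9675
N(−d₂) = N(-0.50) = 0.3085;  N(−d₁) = N(-0.67) = 0.2514
P = 366·0.9675·0.3085 − 391·0.2514 = 109.2414 − 98.2974 = 10.9440

$10.94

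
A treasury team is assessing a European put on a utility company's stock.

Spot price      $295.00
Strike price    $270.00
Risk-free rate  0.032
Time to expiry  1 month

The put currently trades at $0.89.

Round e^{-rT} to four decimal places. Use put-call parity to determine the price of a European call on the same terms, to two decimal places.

e^(−rT) = e^(−0.032·0.08333) = 0.9973
Put-call parity: C − P = S − K·e^(−rT) = 295 − 270·0.9973 = 295 − 269.2710 = 25.7290
C = P + (C − P) = 0.89 + (25.7290) = 26.6190

$26.62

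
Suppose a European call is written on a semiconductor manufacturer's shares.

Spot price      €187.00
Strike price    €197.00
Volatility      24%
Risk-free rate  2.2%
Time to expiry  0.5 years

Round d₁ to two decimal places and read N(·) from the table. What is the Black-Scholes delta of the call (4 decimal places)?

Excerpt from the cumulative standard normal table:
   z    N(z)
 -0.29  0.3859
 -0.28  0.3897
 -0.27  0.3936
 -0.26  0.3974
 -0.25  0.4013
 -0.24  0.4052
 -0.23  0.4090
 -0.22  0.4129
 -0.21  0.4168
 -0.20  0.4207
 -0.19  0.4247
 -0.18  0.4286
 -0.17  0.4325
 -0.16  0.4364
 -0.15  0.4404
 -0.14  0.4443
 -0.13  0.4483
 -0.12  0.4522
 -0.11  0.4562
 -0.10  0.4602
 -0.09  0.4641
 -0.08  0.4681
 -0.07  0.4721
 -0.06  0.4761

T = 0.5;  σ√T = 0.1697
d₁ = [ln(187/197) + (0.022 + 0.24²/2)·0.5] / 0.1697 = [-0.0521 + 0.0254] / 0.1697 = -0.1573 → -0.16
N(d₁) = N(-0.16) = 0.4364
Δ_call = N(d₁) = 0.4364

0.4364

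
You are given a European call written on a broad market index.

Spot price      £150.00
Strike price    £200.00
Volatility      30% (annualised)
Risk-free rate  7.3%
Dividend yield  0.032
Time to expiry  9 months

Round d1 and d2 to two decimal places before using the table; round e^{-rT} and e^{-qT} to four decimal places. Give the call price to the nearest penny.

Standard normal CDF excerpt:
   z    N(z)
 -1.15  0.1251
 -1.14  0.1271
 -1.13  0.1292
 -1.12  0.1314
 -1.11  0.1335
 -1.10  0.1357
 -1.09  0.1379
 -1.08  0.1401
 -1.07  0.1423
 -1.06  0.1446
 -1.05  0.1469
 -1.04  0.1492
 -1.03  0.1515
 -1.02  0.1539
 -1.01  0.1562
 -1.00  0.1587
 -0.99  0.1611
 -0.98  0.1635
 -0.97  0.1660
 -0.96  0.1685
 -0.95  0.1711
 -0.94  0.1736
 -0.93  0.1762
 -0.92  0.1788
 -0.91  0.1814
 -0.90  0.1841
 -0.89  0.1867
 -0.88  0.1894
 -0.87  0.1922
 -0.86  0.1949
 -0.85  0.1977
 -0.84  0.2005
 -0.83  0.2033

σ√T = 0.3·√0.75 = 0.2598
d₁ = [ln(150/200) + (0.073 − 0.032 + ½·0.3²)·0.75] / (σ√T) = (-0.2877 + 0.0645) / 0.2598 = -0.8590 which rounds to -0.86
d₂ = -0.8590 − 0.2598 = -1.1188 which rounds to -1.12
e^(−qT) = e^(−0.032·0.75) = 0.9763;  e^(−rT) = e^(−0.073·0.75) = 0.9467
N(d₁) = N(-0.86) = 0.1949;  N(d₂) = N(-1.12) = 0.1314
C = 150·0.9763·0.1949 − 200·0.9467·0.1314 = 28.5421 − 24.8793 = 3.6629

£3.66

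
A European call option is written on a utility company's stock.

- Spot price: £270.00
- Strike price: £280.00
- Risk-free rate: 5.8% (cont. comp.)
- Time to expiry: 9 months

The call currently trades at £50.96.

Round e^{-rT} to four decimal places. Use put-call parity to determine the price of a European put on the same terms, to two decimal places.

£49.03

exp(−rT) = exp(−0.058·0.75) = 0.9574
Put-call parity: C − P = S − K·e^(−rT) = 270 − 280·0.9574 = 270 − 268.0720 = 1.9280
P = C − (C − P) = 50.96 − (1.9280) = 49.0320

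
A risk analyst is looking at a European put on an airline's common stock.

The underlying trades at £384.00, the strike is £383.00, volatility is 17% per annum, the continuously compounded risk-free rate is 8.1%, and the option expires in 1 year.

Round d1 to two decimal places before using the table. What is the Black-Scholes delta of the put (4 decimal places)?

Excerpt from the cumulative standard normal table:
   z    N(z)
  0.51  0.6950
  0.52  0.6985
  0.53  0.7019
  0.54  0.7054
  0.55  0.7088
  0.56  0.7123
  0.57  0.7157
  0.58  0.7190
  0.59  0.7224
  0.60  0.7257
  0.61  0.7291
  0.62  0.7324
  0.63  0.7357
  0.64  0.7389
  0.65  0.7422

σ√T = 0.17·√1 = 0.1700
d₁ = [ln(384/383) + (0.081 + 0.17²/2)·1] / 0.1700 = [0.0026 + 0.0955] / 0.1700 = 0.5768 which rounds to 0.58
N(d₁) = N(0.58) = 0.7190
Δ_put = N(d₁) − 1 = 0.7190 − 1 = -0.2810

-0.2810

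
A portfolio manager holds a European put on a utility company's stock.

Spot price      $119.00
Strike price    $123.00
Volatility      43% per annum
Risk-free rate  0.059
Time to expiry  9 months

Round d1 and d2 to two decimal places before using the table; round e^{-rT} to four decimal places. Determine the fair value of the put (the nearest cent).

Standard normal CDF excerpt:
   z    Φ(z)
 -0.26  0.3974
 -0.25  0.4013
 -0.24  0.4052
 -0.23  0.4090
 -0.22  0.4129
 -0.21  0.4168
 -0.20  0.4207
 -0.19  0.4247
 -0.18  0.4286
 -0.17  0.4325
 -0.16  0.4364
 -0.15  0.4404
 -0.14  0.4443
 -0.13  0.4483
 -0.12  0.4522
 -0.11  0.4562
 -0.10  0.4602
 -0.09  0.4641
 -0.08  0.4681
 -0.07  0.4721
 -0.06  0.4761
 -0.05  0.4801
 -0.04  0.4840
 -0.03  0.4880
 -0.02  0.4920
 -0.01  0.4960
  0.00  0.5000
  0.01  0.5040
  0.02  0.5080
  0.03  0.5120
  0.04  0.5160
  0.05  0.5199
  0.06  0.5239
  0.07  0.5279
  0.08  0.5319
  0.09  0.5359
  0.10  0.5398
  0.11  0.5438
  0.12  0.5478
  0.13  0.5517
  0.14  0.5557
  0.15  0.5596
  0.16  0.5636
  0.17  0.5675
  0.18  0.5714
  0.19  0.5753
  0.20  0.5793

$17.19

σ√T = 0.43 × 0.8660 = 0.3724
d₁ = [ln(119/123) + (0.059 + 0.43²/2)·0.75] / 0.3724 = [-0.0331 + 0.1136] / 0.3724 = 0.2162 → 0.22
d₂ = d₁ − σ√T = 0.2162 − 0.3724 = -0.1561 → -0.16
exp(−rT) = exp(−0.059·0.75) = 0.9567
P = 123·0.9567·N(0.16) − 119·N(-0.22) = 123·0.9567·0.5636 − 119·0.4129 = 66.3211 − 49.1351 = 17.1860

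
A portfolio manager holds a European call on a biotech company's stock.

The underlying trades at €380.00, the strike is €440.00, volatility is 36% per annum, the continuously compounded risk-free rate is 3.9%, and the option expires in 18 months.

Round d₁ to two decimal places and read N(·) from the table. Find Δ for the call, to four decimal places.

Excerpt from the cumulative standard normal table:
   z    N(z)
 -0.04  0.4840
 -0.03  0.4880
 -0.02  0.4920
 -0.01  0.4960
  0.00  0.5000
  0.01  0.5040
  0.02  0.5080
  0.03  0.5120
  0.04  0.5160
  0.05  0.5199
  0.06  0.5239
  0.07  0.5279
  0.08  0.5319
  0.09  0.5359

σ√T = 0.36 × 1.2247 = 0.4409
d₁ = [ln(380/440) + (0.039 + 0.36²/2)·1.5] / 0.4409 = [-0.1466 + 0.1557] / 0.4409 = 0.0206 which rounds to 0.02
N(d₁) = N(0.02) = 0.5080
Δ_call = N(d₁) = 0.5080

0.5080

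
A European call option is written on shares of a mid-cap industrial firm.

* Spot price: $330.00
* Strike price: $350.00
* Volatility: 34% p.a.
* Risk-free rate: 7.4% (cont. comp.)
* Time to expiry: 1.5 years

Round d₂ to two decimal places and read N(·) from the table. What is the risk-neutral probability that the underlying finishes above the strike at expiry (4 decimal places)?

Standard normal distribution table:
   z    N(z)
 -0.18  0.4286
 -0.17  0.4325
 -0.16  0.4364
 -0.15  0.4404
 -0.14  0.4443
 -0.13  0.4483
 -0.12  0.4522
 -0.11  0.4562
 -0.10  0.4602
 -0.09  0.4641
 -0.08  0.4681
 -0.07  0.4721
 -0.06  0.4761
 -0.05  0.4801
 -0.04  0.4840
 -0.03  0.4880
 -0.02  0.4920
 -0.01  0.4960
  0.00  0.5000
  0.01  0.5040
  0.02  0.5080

0.4681

σ√T = 0.34·√1.5 = 0.4164
ln(S/K) + (r + σ²/2)T = ln(330/350) + (0.074 + 0.34²/2)·1.5 = -0.0588 + 0.1977 = 0.1389
d₁ = 0.1389 / 0.4164 = 0.3335 → 0.33
d₂ = d₁ − σ√T = 0.3335 − 0.4164 = -0.0829 → -0.08
Pr(exercise) under Q = N(d₂) = 0.4681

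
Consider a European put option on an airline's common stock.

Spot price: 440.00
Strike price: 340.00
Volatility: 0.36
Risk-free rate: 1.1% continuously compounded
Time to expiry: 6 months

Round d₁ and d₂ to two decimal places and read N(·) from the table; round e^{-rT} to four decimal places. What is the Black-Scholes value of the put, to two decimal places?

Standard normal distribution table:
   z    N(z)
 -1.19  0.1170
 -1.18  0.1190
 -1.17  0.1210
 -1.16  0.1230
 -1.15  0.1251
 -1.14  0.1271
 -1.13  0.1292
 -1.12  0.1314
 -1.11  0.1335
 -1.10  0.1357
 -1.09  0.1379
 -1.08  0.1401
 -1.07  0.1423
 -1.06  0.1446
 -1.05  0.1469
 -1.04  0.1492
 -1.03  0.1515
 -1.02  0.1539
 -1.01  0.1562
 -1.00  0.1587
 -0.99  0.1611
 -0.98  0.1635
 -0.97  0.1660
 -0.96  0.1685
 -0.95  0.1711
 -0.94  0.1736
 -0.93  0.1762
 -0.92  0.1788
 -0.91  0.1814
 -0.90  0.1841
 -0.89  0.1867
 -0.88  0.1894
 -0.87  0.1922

7.22

σ√T = 0.36 × 0.7071 = 0.2546
ln(S/K) + (r + σ²/2)T = ln(440/340) + (0.011 + 0.36²/2)·0.5 = 0.2578 + 0.0379 = 0.2957
d₁ = 0.2957 / 0.2546 = 1.1617 which rounds to 1.16
d₂ = d₁ − σ√T = 1.1617 − 0.2546 = 0.9072 which rounds to 0.91
e^(−rT) = e^(−0.011·0.5) = 0.9945
P = 340·0.9945·N(-0.91) − 440·N(-1.16) = 340·0.9945·0.1814 − 440·0.1230 = 61.3368 − 54.1200 = 7.2168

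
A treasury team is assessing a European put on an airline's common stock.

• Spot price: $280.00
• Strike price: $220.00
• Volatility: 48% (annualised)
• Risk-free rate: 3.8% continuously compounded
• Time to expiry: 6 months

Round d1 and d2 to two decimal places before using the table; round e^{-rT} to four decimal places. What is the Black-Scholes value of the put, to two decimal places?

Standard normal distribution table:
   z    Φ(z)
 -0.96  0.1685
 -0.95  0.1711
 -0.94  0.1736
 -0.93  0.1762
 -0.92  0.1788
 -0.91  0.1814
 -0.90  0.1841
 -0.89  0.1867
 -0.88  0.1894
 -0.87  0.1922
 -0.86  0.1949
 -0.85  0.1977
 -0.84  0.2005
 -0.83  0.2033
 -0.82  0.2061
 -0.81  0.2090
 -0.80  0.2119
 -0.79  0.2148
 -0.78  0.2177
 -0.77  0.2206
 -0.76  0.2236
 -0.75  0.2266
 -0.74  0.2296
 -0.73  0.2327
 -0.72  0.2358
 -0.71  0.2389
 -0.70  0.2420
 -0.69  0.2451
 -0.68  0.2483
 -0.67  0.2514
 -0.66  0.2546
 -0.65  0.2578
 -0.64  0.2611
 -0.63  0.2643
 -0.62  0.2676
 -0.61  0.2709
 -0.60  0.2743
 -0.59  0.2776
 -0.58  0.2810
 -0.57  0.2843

σ√T = 0.48 × 0.7071 = 0.3394
d₁ = [ln(280/220) + (0.038 + 0.48²/2)·0.5] / 0.3394 = [0.2412 + 0.0766] / 0.3394 = 0.9362 → 0.94
d₂ = d₁ − σ√T = 0.9362 − 0.3394 = 0.5968 → 0.60
e^(−rT) = e^(−0.038·0.5) = 0.9812
N(−d₂) = N(-0.60) = 0.2743;  N(−d₁) = N(-0.94) = 0.1736
P = 220·0.9812·0.2743 − 280·0.1736 = 59.2115 − 48.6080 = 10.6035

$10.60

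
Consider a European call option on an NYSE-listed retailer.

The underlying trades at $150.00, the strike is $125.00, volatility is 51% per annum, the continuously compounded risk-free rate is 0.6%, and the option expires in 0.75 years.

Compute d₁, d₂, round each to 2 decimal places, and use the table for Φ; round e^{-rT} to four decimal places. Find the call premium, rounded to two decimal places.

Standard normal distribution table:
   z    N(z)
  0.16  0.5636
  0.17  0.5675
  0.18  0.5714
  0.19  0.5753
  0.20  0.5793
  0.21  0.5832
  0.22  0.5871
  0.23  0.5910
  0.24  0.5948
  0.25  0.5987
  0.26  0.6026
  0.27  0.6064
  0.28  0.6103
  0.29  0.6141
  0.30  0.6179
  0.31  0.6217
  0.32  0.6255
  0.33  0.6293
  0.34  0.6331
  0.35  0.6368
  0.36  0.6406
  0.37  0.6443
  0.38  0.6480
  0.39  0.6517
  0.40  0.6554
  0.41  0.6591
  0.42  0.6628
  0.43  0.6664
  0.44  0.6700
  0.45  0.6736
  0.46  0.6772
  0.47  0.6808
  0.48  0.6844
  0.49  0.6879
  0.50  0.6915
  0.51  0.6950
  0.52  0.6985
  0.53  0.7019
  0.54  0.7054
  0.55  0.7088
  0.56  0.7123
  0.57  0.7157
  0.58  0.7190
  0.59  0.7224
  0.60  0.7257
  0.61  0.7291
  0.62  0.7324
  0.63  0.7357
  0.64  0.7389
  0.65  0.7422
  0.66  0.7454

$38.75

σ√T = 0.51·√0.75 = 0.4417
d₁ = [ln(150/125) + (0.006 + 0.51²/2)·0.75] / 0.4417 = [0.1823 + 0.1020] / 0.4417 = 0.6438 → 0.64
d₂ = d₁ − σ√T = 0.6438 − 0.4417 = 0.2021 → 0.20
exp(−rT) = exp(−0.006·0.75) = 0.9955
N(d₁) = N(0.64) = 0.7389;  N(d₂) = N(0.20) = 0.5793
C = 150·0.7389 − 125·0.9955·0.5793 = 110.8350 − 72.0866 = 38.7484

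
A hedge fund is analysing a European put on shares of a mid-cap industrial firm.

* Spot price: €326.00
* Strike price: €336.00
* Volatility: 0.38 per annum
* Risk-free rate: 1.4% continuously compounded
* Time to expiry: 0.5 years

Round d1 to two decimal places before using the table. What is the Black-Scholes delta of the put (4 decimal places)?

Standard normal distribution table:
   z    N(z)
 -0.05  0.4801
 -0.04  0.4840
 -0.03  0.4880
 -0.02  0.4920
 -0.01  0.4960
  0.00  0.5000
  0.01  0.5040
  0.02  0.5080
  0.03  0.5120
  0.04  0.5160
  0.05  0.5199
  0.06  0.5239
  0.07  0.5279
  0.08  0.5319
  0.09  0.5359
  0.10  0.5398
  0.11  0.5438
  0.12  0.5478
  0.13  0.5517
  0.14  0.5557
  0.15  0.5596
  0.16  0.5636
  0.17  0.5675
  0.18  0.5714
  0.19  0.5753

-0.4801

σ√T = 0.38·√0.5 = 0.2687
ln(S/K) + (r + σ²/2)T = ln(326/336) + (0.014 + 0.38²/2)·0.5 = -0.0302 + 0.0431 = 0.0129
d₁ = 0.0129 / 0.2687 = 0.0480 ≈ 0.05
N(d₁) = N(0.05) = 0.5199
Δ_put = N(d₁) − 1 = 0.5199 − 1 = -0.4801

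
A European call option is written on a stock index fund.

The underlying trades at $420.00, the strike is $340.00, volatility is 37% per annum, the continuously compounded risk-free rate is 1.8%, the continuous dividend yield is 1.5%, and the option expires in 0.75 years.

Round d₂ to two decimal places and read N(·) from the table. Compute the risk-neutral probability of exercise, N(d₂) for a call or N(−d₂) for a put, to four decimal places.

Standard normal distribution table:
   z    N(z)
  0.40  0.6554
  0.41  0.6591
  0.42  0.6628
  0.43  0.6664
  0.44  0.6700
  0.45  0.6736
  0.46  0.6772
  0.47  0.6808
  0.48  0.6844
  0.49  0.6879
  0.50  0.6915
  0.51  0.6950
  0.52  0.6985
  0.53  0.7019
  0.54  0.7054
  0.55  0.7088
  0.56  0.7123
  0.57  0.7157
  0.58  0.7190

0.6950

σ√T = 0.37 × 0.8660 = 0.3204
d₁ = [ln(420/340) + (0.018 − 0.015 + ½·0.37²)·0.75] / (σ√T) = (0.2113 + 0.0536) / 0.3204 = 0.8267 ≈ 0.83
d₂ = 0.8267 − 0.3204 = 0.5063 ≈ 0.51
Pr(exercise) under Q = N(d₂) = 0.6950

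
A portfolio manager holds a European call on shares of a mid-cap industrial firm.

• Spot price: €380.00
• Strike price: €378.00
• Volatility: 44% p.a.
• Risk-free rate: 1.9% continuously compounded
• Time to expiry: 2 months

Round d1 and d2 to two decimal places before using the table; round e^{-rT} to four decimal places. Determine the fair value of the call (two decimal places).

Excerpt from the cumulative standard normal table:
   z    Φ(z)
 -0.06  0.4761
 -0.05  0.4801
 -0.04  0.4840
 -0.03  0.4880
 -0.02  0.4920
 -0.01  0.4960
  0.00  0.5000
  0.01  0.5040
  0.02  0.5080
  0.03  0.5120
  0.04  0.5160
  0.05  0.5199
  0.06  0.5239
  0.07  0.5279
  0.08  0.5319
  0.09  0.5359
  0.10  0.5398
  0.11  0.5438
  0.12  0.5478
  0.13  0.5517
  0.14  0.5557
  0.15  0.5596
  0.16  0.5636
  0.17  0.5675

€28.80

σ√T = 0.44 × 0.4082 = 0.1796
ln(S/K) + (r + σ²/2)T = ln(380/378) + (0.019 + 0.44²/2)·0.1667 = 0.0053 + 0.0193 = 0.0246
d₁ = 0.0246 / 0.1796 = 0.1368 ≈ 0.14
d₂ = d₁ − σ√T = 0.1368 − 0.1796 = -0.0428 ≈ -0.04
exp(−rT) = exp(−0.019·0.1667) = 0.9968
N(d₁) = N(0.14) = 0.5557;  N(d₂) = N(-0.04) = 0.4840
C = 380·0.5557 − 378·0.9968·0.4840 = 211.1660 − 182.3666 = 28.7994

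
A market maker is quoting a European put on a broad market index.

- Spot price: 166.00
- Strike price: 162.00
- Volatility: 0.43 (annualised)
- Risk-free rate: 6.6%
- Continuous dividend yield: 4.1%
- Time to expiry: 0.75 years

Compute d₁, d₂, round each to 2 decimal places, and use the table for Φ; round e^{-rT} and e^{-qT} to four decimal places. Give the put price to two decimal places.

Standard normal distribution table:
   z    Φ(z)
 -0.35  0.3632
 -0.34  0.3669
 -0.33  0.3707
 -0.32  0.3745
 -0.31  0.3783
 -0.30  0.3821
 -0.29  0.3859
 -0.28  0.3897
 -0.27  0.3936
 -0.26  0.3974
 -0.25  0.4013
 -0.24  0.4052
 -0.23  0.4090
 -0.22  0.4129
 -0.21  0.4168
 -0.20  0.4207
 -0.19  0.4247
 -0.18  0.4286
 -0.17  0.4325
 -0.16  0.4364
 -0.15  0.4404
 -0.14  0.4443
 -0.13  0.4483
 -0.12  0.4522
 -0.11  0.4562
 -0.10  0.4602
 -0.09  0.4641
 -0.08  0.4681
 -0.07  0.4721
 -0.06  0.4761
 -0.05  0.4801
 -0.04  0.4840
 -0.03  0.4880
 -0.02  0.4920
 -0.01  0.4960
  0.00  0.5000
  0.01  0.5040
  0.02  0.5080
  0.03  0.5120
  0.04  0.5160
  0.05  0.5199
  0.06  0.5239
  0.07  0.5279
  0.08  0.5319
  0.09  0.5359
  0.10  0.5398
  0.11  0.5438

19.88

σ√T = 0.43·√0.75 = 0.3724
d₁ = [ln(166/162) + (0.066 − 0.041 + ½·0.43²)·0.75] / (σ√T) = (0.0244 + 0.0881) / 0.3724 = 0.3020 → 0.30
d₂ = 0.3020 − 0.3724 = -0.0703 → -0.07
e^(−qT) = e^(−0.041·0.75) = 0.9697;  e^(−rT) = e^(−0.066·0.75) = 0.9517
P = 162·0.9517·N(0.07) − 166·0.9697·N(-0.30) = 162·0.9517·0.5279 − 166·0.9697·0.3821 = 81.3892 − 61.5067 = 19.8825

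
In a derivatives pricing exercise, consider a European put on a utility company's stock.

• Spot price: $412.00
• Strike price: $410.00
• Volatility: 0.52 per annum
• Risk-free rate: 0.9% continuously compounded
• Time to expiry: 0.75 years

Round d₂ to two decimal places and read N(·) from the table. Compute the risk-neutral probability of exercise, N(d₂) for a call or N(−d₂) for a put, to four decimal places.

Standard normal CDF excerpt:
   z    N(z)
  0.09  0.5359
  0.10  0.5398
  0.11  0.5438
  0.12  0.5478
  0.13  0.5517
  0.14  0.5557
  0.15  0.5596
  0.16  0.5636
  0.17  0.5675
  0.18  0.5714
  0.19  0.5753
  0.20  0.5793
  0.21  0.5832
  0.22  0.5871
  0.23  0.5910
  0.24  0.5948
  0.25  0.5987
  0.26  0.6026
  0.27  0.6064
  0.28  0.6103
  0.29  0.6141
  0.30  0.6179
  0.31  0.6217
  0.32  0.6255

0.5793

σ√T = 0.52 × 0.8660 = 0.4503
d₁ = [ln(412/410) + (0.009 + ½·0.52²)·0.75] / (σ√T) = (0.0049 + 0.1082) / 0.4503 = 0.2510 ≈ 0.25
d₂ = 0.2510 − 0.4503 = -0.1994 ≈ -0.20
Risk-neutral Pr[S_T < K] = N(−d₂) = N(0.20) = 0.5793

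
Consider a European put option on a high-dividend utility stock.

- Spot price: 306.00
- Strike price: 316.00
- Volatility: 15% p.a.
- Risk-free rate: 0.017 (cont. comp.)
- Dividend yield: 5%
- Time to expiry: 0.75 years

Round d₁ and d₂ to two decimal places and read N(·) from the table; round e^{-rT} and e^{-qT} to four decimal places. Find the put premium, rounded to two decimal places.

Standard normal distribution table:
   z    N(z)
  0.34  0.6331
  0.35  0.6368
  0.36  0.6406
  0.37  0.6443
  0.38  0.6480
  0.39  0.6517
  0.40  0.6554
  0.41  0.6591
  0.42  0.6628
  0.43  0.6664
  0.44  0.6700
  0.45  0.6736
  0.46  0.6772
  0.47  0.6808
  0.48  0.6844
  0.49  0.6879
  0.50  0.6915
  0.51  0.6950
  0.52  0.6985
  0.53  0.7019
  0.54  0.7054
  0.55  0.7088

25.84

σ√T = 0.15·√0.75 = 0.1299
ln(S/K) + (r − q + σ²/2)T = ln(306/316) + (0.017 − 0.05 + 0.15²/2)·0.75 = -0.0322 − 0.0163 = -0.0485
d₁ = -0.0485 / 0.1299 = -0.3731 ≈ -0.37
d₂ = d₁ − σ√T = -0.3731 − 0.1299 = -0.5030 ≈ -0.50
exp(−qT) = exp(−0.05·0.75) = 0.9632;  exp(−rT) = exp(−0.017·0.75) = 0.9873
P = 316·0.9873·N(0.50) − 306·0.9632·N(0.37) = 316·0.9873·0.6915 − 306·0.9632·0.6443 = 215.7389 − 189.9005 = 25.8384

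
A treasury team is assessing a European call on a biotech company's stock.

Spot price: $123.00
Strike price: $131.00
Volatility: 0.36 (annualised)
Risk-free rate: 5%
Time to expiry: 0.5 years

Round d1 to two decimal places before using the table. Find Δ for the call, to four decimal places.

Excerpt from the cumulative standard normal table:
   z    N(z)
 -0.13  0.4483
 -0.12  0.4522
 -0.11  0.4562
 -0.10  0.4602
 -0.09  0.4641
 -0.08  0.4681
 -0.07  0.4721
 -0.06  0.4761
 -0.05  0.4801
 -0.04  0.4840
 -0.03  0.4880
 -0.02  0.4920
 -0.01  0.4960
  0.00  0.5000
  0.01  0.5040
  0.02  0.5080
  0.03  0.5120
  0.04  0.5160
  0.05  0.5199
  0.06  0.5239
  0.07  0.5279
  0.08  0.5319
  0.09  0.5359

0.4920

σ√T = 0.36·√0.5 = 0.2546
d₁ = [ln(123/131) + (0.05 + ½·0.36²)·0.5] / (σ√T) = (-0.0630 + 0.0574) / 0.2546 = -0.0220 ≈ -0.02
N(d₁) = N(-0.02) = 0.4920
Δ_call = N(d₁) = 0.4920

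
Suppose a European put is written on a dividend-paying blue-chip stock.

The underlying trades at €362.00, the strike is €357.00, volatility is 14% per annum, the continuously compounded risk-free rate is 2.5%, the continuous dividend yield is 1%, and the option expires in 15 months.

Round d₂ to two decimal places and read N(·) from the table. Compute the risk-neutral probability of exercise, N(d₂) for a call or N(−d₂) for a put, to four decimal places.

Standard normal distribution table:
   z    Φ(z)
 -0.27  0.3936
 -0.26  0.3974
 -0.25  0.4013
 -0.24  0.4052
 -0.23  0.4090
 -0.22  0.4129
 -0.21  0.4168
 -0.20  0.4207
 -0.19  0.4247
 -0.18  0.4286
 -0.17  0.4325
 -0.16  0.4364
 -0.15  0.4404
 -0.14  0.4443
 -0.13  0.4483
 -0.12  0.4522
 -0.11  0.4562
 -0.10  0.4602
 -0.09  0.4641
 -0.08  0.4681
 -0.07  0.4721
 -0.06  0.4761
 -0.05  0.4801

σ√T = 0.14·√1.25 = 0.1565
d₁ = [ln(362/357) + (0.025 − 0.01 + 0.14²/2)·1.25] / 0.1565 = [0.0139 + 0.0310] / 0.1565 = 0.2869 ≈ 0.29
d₂ = d₁ − σ√T = 0.2869 − 0.1565 = 0.1304 ≈ 0.13
Pr(exercise) under Q = N(−d₂) = N(-0.13) = 0.4483

0.4483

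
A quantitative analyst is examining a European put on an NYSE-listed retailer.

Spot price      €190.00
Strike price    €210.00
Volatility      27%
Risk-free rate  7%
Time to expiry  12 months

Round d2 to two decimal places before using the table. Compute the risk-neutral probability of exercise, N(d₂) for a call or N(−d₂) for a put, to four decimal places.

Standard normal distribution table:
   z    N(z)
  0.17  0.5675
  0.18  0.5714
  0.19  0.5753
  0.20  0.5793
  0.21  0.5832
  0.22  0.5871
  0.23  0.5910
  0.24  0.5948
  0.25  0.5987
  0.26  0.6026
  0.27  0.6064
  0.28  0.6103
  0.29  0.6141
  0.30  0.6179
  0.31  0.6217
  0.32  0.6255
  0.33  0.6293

0.5987

σ√T = 0.27 × 1.0000 = 0.2700
ln(S/K) + (r + σ²/2)T = ln(190/210) + (0.07 + 0.27²/2)·1 = -0.1001 + 0.1065 = 0.0064
d₁ = 0.0064 / 0.2700 = 0.0236 ⇒ 0.02
d₂ = d₁ − σ√T = 0.0236 − 0.2700 = -0.2464 ⇒ -0.25
Risk-neutral Pr[S_T < K] = N(−d₂) = N(0.25) = 0.5987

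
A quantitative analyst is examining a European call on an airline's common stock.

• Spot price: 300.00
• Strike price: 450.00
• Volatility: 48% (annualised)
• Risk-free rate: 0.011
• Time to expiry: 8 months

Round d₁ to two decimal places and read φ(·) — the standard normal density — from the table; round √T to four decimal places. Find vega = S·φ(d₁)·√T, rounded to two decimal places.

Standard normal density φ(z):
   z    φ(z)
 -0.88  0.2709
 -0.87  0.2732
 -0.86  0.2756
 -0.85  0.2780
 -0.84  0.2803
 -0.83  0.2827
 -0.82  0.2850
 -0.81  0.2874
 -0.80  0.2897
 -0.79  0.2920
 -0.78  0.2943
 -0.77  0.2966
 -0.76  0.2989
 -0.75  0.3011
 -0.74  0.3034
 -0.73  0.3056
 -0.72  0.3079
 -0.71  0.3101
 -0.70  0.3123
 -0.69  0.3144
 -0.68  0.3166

69.81

σ√T = 0.48·√0.6667 = 0.3919
d₁ = [ln(300/450) + (0.011 + 0.48²/2)·0.6667] / 0.3919 = [-0.4055 + 0.0841] / 0.3919 = -0.8199 which rounds to -0.82
√T = √0.6667 = 0.8165
φ(d₁) = φ(-0.82) = 0.2850
vega = S·φ(d₁)·√T = 300·0.2850·0.8165 = 69.8107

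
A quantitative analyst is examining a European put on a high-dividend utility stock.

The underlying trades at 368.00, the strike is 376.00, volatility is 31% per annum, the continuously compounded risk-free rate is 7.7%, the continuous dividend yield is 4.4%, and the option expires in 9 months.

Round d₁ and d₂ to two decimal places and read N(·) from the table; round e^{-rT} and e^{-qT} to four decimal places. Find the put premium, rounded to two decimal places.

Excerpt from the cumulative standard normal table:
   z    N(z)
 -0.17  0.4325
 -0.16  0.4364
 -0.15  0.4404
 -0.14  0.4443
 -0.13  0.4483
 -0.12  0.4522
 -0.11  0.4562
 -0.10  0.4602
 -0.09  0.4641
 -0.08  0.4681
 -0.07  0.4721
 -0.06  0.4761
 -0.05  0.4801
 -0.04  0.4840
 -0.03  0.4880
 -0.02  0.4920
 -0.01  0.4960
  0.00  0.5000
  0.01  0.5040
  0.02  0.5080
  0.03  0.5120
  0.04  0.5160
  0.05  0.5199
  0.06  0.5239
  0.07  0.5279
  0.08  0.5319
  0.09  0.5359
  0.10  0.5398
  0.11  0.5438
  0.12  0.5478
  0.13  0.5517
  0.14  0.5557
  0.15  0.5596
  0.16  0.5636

37.62

σ√T = 0.31·√0.75 = 0.2685
ln(S/K) + (r − q + σ²/2)T = ln(368/376) + (0.077 − 0.044 + 0.31²/2)·0.75 = -0.0215 + 0.0608 = 0.0393
d₁ = 0.0393 / 0.2685 = 0.1463 ≈ 0.15
d₂ = d₁ − σ√T = 0.1463 − 0.2685 = -0.1222 ≈ -0.12
exp(−qT) = exp(−0.044·0.75) = 0.9675;  exp(−rT) = exp(−0.077·0.75) = 0.9439
N(−d₂) = N(0.12) = 0.5478;  N(−d₁) = N(-0.15) = 0.4404
P = 376·0.9439·0.5478 − 368·0.9675·0.4404 = 194.4177 − 156.8000 = 37.6177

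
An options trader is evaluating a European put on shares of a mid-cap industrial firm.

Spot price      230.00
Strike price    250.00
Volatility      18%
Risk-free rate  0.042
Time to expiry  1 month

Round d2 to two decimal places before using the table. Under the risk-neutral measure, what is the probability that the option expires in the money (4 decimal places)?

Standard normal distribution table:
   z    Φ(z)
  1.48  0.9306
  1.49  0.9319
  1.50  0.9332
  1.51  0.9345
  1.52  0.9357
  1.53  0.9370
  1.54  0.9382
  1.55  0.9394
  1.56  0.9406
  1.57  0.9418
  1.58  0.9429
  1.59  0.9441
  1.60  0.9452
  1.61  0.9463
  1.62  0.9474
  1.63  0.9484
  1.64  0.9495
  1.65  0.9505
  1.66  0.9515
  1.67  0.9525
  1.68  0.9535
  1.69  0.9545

0.9406

σ√T = 0.18·√0.08333 = 0.0520
ln(S/K) + (r + σ²/2)T = ln(230/250) + (0.042 + 0.18²/2)·0.08333 = -0.0834 + 0.0049 = -0.0785
d₁ = -0.0785 / 0.0520 = -1.5113 ⇒ -1.51
d₂ = d₁ − σ√T = -1.5113 − 0.0520 = -1.5633 ⇒ -1.56
Pr(exercise) under Q = N(−d₂) = N(1.56) = 0.9406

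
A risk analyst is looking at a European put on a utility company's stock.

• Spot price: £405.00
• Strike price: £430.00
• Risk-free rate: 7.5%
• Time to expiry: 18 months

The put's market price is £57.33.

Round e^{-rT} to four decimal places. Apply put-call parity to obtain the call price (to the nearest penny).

£78.08

exp(−rT) = exp(−0.075·1.5) = 0.8936
Put-call parity: C − P = S − K·e^(−rT) = 405 − 430·0.8936 = 405 − 384.2480 = 20.7520
C = P + (C − P) = 57.33 + (20.7520) = 78.0820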